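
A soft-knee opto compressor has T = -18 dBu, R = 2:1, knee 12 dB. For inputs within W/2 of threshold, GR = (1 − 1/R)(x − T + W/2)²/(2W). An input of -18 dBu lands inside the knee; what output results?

-18.75 dBu

x − T + W/2 = -18 − (-18) + 6 = 6.
GR = (1 − 1/2) × 6² / 24 = 0.5 × 36 / 24 = 0.75 dB.
Output = -18 − 0.75 = -18.75 dBu.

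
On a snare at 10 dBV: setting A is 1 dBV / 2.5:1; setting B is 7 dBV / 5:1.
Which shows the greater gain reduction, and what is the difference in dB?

A: overshoot 9 dB → output overshoot 3.6 dB → GR 5.4 dB.
B: overshoot 3 dB → output overshoot 0.6 dB → GR 2.4 dB.
A applies 3 dB more gain reduction.

A, by 3 dB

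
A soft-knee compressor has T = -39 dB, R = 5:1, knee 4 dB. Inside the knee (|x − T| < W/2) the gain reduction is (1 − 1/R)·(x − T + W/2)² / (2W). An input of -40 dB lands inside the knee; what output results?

-40.1 dB

x − T + W/2 = -40 − (-39) + 2 = 1.
GR = (1 − 1/5) × 1² / 8 = 0.8 × 1 / 8 = 0.1 dB.
Output = -40 − 0.1 = -40.1 dB.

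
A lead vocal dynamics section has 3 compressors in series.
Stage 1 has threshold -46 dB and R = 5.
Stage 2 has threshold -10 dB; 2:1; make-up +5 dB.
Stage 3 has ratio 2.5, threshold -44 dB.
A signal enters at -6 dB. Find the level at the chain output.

Stage 1: 40 dB above -46 dB, reduced 5:1 to 8 dB above → -38 dB.
Stage 2: below threshold (-38 ≤ -10); passes unchanged; make-up brings it to -33 dB.
Stage 3: -33 dB is 11 dB over -44 dB; at 2.5:1 that becomes 4.4 dB over, giving -39.6 dB.

-39.6 dB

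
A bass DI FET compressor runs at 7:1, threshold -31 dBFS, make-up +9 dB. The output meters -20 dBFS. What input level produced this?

-17 dBFS

Before make-up, the level was -20 − 9 = -29 dBFS.
That's 2 dB above the -31 dBFS threshold.
Input overshoot = R × output overshoot = 14 dB → input = -31 + 14 = -17 dBFS.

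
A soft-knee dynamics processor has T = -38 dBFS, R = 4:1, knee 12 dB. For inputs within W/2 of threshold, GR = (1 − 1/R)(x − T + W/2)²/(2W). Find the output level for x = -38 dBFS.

-39.125 dBFS

x − T + W/2 = -38 − (-38) + 6 = 6.
GR = (1 − 1/4) × 6² / 24 = 0.75 × 36 / 24 = 1.125 dB.
Output = -38 − 1.125 = -39.125 dBFS.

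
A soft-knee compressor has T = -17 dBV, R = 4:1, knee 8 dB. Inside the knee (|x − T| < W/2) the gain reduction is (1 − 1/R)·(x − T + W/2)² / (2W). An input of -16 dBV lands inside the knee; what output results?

-17.171875 dBV

x − T + W/2 = -16 − (-17) + 4 = 5.
GR = (1 − 1/4) × 5² / 16 = 0.75 × 25 / 16 = 1.171875 dB.
Output = -16 − 1.171875 = -17.171875 dBV.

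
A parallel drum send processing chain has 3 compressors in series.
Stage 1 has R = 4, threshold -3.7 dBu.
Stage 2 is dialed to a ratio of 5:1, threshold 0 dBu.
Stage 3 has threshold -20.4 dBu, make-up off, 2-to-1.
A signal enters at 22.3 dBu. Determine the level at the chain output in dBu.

Stage 1: 26 dB above -3.7 dBu, reduced 4:1 to 6.5 dB above → 2.8 dBu.
Stage 2: overshoot 2.8 dB → 2.8/5 = 0.56 dB → 0.56 dBu.
Stage 3: 20.96 dB above -20.4 dBu, reduced 2:1 to 10.48 dB above → -9.92 dBu.

-9.92 dBu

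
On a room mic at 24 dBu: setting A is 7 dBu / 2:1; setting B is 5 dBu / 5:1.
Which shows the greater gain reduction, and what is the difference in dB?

B, by 6.7 dB

A: 17 dB over, compressed to 8.5 dB over, so 8.5 dB of GR.
B: 19 dB over, compressed to 3.8 dB over, so 15.2 dB of GR.
B applies 6.7 dB more gain reduction.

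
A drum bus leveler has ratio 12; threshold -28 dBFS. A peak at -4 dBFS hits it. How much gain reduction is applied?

The signal is 24 dB above threshold.
After 12:1 compression the overshoot becomes 24/12 = 2 dB.
So the signal is attenuated by 24 − 2 = 22 dB.

22 dB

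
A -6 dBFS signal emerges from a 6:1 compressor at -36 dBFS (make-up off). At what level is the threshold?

-42 dBFS

Gain reduction = -6 − (-36) = 30 dB; output overshoot = GR / (R − 1) = 30 / 5 = 6 dB.
Threshold = output − output overshoot = -36 − 6 = -42 dBFS.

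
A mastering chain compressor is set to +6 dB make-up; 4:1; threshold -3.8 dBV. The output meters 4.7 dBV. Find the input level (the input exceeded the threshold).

Stripping the +6 dB make-up gives -1.3 dBV at the gain stage.
The compressed level sits -1.3 − (-3.8) = 2.5 dB over threshold.
Before 4:1 compression the overshoot was 2.5 × 4 = 10 dB, so input = -3.8 + 10 = 6.2 dBV.

6.2 dBV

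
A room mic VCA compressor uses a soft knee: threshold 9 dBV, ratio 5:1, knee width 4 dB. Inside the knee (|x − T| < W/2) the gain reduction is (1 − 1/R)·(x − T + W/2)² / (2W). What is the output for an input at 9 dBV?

8.6 dBV

x − T + W/2 = 9 − 9 + 2 = 2.
GR = (1 − 1/5) × 2² / 8 = 0.8 × 4 / 8 = 0.4 dB.
Output = 9 − 0.4 = 8.6 dBV.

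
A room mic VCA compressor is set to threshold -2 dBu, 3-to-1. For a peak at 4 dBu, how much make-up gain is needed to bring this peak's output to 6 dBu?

6 dB

The peak compresses to -2 + 6/3 = 0 dBu.
To reach 6 dBu requires 6 − 0 = 6 dB of make-up.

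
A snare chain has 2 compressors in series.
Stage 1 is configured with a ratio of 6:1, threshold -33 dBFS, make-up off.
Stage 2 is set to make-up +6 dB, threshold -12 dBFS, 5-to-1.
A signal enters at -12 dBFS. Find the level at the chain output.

Stage 1: 21 dB above -33 dBFS, reduced 6:1 to 3.5 dB above → -29.5 dBFS.
Stage 2: -29.5 dBFS ≤ -12 dBFS, so stage 2 doesn't engage; make-up brings it to -23.5 dBFS.

-23.5 dBFS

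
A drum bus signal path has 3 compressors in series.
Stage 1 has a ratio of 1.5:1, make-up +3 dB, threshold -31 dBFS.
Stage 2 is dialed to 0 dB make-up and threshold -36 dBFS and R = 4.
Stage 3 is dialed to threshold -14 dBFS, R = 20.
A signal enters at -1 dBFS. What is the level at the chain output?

Stage 1: -1 dBFS is 30 dB over -31 dBFS; at 1.5:1 that becomes 20 dB over, giving -11 dBFS; +3 dB make-up → -8 dBFS.
Stage 2: 28 dB above -36 dBFS, reduced 4:1 to 7 dB above → -29 dBFS.
Stage 3: -29 dBFS is at or below the -14 dBFS threshold — no compression; output -29 dBFS.

-29 dBFS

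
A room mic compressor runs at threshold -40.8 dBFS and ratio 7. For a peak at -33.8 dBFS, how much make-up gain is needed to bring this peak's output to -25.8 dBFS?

Without make-up, output = threshold + overshoot/7 = -40.8 + 1 = -39.8 dBFS.
Gap to target: 14 dB.

14 dB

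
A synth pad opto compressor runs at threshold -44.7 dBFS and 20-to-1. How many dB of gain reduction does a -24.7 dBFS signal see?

19 dB

The signal is 20 dB above threshold.
A 20:1 ratio leaves 1 dB of that excess.
GR = overshoot in − overshoot out = 20 − 1 = 19 dB.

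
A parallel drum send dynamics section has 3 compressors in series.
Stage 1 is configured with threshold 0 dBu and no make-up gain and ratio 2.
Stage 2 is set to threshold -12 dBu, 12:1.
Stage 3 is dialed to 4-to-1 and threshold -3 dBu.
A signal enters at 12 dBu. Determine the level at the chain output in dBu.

-10.5 dBu

Stage 1: 12 dBu is 12 dB over 0 dBu; at 2:1 that becomes 6 dB over, giving 6 dBu.
Stage 2: 6 dBu is 18 dB over -12 dBu; at 12:1 that becomes 1.5 dB over, giving -10.5 dBu.
Stage 3: -10.5 dBu is at or below the -3 dBu threshold — no compression; output -10.5 dBu.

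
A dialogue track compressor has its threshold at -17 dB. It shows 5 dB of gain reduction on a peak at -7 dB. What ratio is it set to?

Input overshoot = -7 − (-17) = 10 dB.
Output overshoot = 10 − 5 = 5 dB.
Ratio = input overshoot / output overshoot = 10 / 5 = 2.

2:1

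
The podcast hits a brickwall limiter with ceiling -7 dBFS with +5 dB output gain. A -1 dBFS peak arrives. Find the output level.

-2 dBFS

The limiter clamps the peak to its -7 dBFS ceiling.
Output gain then adds 5 dB: -7 + 5 = -2 dBFS.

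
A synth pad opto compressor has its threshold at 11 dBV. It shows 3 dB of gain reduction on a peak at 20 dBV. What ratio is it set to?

1.5:1

Input overshoot = 20 − 11 = 9 dB.
Output overshoot = 9 − 3 = 6 dB.
Ratio = input overshoot / output overshoot = 9 / 6 = 1.5.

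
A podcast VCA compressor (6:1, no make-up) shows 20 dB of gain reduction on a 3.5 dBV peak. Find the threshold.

Let T be the threshold. Output overshoot = (input overshoot)/R, so -16.5 − T = (3.5 − T)/6.
6·(-16.5 − T) = 3.5 − T → 5·T = -99 − 3.5 = -102.5.
T = -102.5/5 = -20.5 dBV.

-20.5 dBV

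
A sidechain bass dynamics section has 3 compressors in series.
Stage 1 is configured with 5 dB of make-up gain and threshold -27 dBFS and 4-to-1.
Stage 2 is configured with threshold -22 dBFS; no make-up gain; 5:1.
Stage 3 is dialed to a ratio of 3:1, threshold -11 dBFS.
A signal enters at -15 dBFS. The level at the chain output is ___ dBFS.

Stage 1: -15 dBFS is 12 dB over -27 dBFS; at 4:1 that becomes 3 dB over, giving -24 dBFS; +5 dB make-up → -19 dBFS.
Stage 2: -19 dBFS is 3 dB over -22 dBFS; at 5:1 that becomes 0.6 dB over, giving -21.4 dBFS.
Stage 3: -21.4 dBFS is at or below the -11 dBFS threshold — no compression; output -21.4 dBFS.

-21.4 dBFS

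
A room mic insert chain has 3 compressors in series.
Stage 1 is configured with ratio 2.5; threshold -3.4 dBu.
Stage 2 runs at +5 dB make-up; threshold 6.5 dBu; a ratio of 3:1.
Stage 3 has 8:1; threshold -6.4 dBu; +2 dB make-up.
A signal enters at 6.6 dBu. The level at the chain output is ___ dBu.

Stage 1: overshoot 10 dB → 10/2.5 = 4 dB → 0.6 dBu.
Stage 2: 0.6 dBu is at or below the 6.5 dBu threshold — no compression; make-up brings it to 5.6 dBu.
Stage 3: 12 dB above -6.4 dBu, reduced 8:1 to 1.5 dB above → -4.9 dBu; +2 dB make-up → -2.9 dBu.

-2.9 dBu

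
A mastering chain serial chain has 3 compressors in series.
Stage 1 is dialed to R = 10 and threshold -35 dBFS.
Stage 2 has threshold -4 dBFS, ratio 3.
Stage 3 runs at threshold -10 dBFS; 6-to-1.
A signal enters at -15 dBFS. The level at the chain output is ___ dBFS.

Stage 1: 20 dB above -35 dBFS, reduced 10:1 to 2 dB above → -33 dBFS.
Stage 2: -33 dBFS is at or below the -4 dBFS threshold — no compression; output -33 dBFS.
Stage 3: -33 dBFS ≤ -10 dBFS, so stage 3 doesn't engage; output -33 dBFS.

-33 dBFS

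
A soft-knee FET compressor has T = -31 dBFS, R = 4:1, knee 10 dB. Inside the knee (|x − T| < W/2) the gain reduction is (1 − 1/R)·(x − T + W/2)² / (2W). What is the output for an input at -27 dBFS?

x − T + W/2 = -27 − (-31) + 5 = 9.
GR = (1 − 1/4) × 9² / 20 = 0.75 × 81 / 20 = 3.0375 dB.
Output = -27 − 3.0375 = -30.0375 dBFS.

-30.0375 dBFS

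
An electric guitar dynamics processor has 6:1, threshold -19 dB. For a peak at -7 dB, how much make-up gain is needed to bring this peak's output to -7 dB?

10 dB

Overshoot 12 dB → 12/6 = 2 dB after compression, so the compressed level is -19 + 2 = -17 dB.
Make-up = target − compressed = -7 − (-17) = 10 dB.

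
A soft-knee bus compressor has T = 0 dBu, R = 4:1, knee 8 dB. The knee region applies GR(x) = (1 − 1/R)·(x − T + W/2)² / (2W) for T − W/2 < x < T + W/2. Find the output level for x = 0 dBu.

x − T + W/2 = 0 − 0 + 4 = 4.
GR = (1 − 1/4) × 4² / 16 = 0.75 × 16 / 16 = 0.75 dB.
Output = 0 − 0.75 = -0.75 dBu.

-0.75 dBu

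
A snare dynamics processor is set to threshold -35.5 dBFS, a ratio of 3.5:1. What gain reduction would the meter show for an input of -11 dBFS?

17.5 dB

Overshoot = -11 − (-35.5) = 24.5 dB.
After 3.5:1 compression the overshoot becomes 24.5/3.5 = 7 dB.
GR = overshoot in − overshoot out = 24.5 − 7 = 17.5 dB.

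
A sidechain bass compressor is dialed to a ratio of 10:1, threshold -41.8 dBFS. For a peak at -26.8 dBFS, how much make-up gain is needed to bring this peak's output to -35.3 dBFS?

Overshoot 15 dB → 15/10 = 1.5 dB after compression, so the compressed level is -41.8 + 1.5 = -40.3 dBFS.
Make-up = target − compressed = -35.3 − (-40.3) = 5 dB.

5 dB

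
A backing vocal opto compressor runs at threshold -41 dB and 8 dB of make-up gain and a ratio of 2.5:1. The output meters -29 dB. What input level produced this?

Remove make-up: -29 − 8 = -37 dB.
That's 4 dB above the -41 dB threshold.
Input overshoot = R × output overshoot = 10 dB → input = -41 + 10 = -31 dB.

-31 dB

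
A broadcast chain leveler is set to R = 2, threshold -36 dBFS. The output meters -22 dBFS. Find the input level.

-8 dBFS

Post-compression overshoot = -22 − (-36) = 14 dB.
Before 2:1 compression the overshoot was 14 × 2 = 28 dB, so input = -36 + 28 = -8 dBFS.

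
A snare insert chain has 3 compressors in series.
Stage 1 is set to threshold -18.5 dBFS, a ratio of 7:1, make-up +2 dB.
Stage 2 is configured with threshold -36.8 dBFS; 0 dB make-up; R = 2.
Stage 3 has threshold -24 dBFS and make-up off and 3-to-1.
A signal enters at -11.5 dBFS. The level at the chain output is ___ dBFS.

-26.15 dBFS

Stage 1: overshoot 7 dB → 7/7 = 1 dB → -17.5 dBFS; +2 dB make-up → -15.5 dBFS.
Stage 2: 21.3 dB above -36.8 dBFS, reduced 2:1 to 10.65 dB above → -26.15 dBFS.
Stage 3: -26.15 dBFS ≤ -24 dBFS, so stage 3 doesn't engage; output -26.15 dBFS.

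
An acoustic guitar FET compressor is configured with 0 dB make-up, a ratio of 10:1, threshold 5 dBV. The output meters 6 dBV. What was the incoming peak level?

15 dBV

Post-compression overshoot = 6 − 5 = 1 dB.
Undo the ratio: input overshoot = 1 × 10 = 10 dB, giving input = 15 dBV.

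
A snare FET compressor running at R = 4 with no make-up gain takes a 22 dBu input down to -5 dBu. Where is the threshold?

-14 dBu

Gain reduction = 22 − (-5) = 27 dB; output overshoot = GR / (R − 1) = 27 / 3 = 9 dB.
Threshold = output − output overshoot = -5 − 9 = -14 dBu.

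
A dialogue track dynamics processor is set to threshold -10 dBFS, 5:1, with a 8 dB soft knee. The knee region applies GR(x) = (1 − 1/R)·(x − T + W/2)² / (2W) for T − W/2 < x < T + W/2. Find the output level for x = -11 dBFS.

-11.45 dBFS

x − T + W/2 = -11 − (-10) + 4 = 3.
GR = (1 − 1/5) × 3² / 16 = 0.8 × 9 / 16 = 0.45 dB.
Output = -11 − 0.45 = -11.45 dBFS.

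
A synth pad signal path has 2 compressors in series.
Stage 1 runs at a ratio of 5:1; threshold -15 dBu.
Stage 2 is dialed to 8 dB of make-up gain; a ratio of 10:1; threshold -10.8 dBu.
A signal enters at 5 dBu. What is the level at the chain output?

-3 dBu

Stage 1: 20 dB above -15 dBu, reduced 5:1 to 4 dB above → -11 dBu.
Stage 2: below threshold (-11 ≤ -10.8); passes unchanged; make-up brings it to -3 dBu.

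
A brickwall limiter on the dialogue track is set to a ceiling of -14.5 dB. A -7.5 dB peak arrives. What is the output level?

At ∞:1, everything above -14.5 dB is held at the ceiling.

-14.5 dB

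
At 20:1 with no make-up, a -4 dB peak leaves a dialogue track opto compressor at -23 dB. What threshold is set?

-24 dB

Let T be the threshold. Output overshoot = (input overshoot)/R, so -23 − T = (-4 − T)/20.
20·(-23 − T) = -4 − T → 19·T = -460 − (-4) = -456.
T = -456/19 = -24 dB.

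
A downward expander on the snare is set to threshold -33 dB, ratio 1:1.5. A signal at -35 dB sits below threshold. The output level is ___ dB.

Below threshold, a 1:1.5 expander applies gain = (1.5−1)×(T − x) of attenuation.
(1.5−1) × 2 = 1 dB, so output = -35 − 1 = -36 dB.

-36 dB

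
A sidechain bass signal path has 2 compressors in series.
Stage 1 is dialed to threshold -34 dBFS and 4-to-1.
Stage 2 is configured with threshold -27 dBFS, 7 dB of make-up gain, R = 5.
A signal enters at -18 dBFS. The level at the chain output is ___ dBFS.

Stage 1: overshoot 16 dB → 16/4 = 4 dB → -30 dBFS.
Stage 2: -30 dBFS is at or below the -27 dBFS threshold — no compression; make-up brings it to -23 dBFS.

-23 dBFS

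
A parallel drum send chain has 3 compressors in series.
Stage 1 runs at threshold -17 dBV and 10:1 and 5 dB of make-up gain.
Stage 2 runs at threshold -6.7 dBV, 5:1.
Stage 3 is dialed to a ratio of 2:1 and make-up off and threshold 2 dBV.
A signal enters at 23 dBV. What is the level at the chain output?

Stage 1: 40 dB above -17 dBV, reduced 10:1 to 4 dB above → -13 dBV; +5 dB make-up → -8 dBV.
Stage 2: below threshold (-8 ≤ -6.7); passes unchanged; output -8 dBV.
Stage 3: -8 dBV is at or below the 2 dBV threshold — no compression; output -8 dBV.

-8 dBV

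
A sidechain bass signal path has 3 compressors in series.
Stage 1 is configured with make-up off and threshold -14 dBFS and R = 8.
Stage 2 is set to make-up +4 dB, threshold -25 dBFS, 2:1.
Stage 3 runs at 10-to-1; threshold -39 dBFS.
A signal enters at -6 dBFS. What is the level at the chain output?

-36.6 dBFS

Stage 1: 8 dB above -14 dBFS, reduced 8:1 to 1 dB above → -13 dBFS.
Stage 2: overshoot 12 dB → 12/2 = 6 dB → -19 dBFS; +4 dB make-up → -15 dBFS.
Stage 3: overshoot 24 dB → 24/10 = 2.4 dB → -36.6 dBFS.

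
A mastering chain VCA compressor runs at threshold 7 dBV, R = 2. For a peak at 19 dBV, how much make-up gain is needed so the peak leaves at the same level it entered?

6 dB

Without make-up, output = threshold + overshoot/2 = 7 + 6 = 13 dBV.
Gap to target: 6 dB.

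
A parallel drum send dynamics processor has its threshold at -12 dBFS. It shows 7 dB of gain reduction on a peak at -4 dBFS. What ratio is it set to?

8:1

Input overshoot = -4 − (-12) = 8 dB.
Output overshoot = 8 − 7 = 1 dB.
Ratio = input overshoot / output overshoot = 8 / 1 = 8.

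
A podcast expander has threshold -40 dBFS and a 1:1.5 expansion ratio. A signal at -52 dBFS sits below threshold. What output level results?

-58 dBFS

Below threshold, a 1:1.5 expander applies gain = (1.5−1)×(T − x) of attenuation.
(1.5−1) × 12 = 6 dB, so output = -52 − 6 = -58 dBFS.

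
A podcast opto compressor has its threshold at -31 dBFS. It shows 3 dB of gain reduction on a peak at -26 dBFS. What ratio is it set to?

2.5:1

Input overshoot = -26 − (-31) = 5 dB.
Output overshoot = 5 − 3 = 2 dB.
Ratio = input overshoot / output overshoot = 5 / 2 = 2.5.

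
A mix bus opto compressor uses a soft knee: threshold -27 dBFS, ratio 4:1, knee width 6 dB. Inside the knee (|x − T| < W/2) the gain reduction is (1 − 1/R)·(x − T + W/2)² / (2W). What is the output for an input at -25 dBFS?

-26.5625 dBFS

x − T + W/2 = -25 − (-27) + 3 = 5.
GR = (1 − 1/4) × 5² / 12 = 0.75 × 25 / 12 = 1.5625 dB.
Output = -25 − 1.5625 = -26.5625 dBFS.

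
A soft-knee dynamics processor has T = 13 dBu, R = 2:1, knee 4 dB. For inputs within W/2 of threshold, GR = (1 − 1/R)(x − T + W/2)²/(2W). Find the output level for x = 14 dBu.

x − T + W/2 = 14 − 13 + 2 = 3.
GR = (1 − 1/2) × 3² / 8 = 0.5 × 9 / 8 = 0.5625 dB.
Output = 14 − 0.5625 = 13.4375 dBu.

13.4375 dBu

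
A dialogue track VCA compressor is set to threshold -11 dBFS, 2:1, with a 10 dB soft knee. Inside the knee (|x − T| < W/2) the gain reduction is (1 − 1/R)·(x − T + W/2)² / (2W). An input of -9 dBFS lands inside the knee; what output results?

x − T + W/2 = -9 − (-11) + 5 = 7.
GR = (1 − 1/2) × 7² / 20 = 0.5 × 49 / 20 = 1.225 dB.
Output = -9 − 1.225 = -10.225 dBFS.

-10.225 dBFS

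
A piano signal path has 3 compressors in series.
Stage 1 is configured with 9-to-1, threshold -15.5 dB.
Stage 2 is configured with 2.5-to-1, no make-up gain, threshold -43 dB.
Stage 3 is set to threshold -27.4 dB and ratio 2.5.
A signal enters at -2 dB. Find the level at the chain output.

-31.4 dB

Stage 1: overshoot 13.5 dB → 13.5/9 = 1.5 dB → -14 dB.
Stage 2: -14 dB is 29 dB over -43 dB; at 2.5:1 that becomes 11.6 dB over, giving -31.4 dB.
Stage 3: below threshold (-31.4 ≤ -27.4); passes unchanged; output -31.4 dB.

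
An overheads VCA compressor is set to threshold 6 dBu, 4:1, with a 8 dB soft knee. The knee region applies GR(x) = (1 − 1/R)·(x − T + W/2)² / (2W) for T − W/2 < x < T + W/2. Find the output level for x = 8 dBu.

6.3125 dBu

x − T + W/2 = 8 − 6 + 4 = 6.
GR = (1 − 1/4) × 6² / 16 = 0.75 × 36 / 16 = 1.6875 dB.
Output = 8 − 1.6875 = 6.3125 dBu.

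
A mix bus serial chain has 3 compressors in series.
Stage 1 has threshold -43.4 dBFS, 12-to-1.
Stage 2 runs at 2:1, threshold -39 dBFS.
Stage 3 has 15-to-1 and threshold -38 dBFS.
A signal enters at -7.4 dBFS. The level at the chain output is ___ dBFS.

Stage 1: 36 dB above -43.4 dBFS, reduced 12:1 to 3 dB above → -40.4 dBFS.
Stage 2: below threshold (-40.4 ≤ -39); passes unchanged; output -40.4 dBFS.
Stage 3: -40.4 dBFS ≤ -38 dBFS, so stage 3 doesn't engage; output -40.4 dBFS.

-40.4 dBFS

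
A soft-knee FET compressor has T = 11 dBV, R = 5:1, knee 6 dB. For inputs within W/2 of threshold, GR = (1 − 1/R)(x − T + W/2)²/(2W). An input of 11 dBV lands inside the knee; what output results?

x − T + W/2 = 11 − 11 + 3 = 3.
GR = (1 − 1/5) × 3² / 12 = 0.8 × 9 / 12 = 0.6 dB.
Output = 11 − 0.6 = 10.4 dBV.

10.4 dBV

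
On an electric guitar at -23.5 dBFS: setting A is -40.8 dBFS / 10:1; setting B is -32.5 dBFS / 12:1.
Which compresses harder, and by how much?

A, by 7.32 dB

A: overshoot 17.3 dB → output overshoot 1.73 dB → GR 15.57 dB.
B: overshoot 9 dB → output overshoot 0.75 dB → GR 8.25 dB.
Difference: 7.32 dB in favour of A.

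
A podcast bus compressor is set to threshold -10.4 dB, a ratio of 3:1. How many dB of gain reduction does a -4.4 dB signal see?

-4.4 dB exceeds the threshold by 6 dB.
A 3:1 ratio leaves 2 dB of that excess.
GR = overshoot in − overshoot out = 6 − 2 = 4 dB.

4 dB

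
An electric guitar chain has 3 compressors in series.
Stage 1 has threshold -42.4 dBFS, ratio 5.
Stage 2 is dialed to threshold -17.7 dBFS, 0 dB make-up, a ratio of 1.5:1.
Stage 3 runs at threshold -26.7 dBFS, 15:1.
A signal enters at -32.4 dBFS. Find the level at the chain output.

-40.4 dBFS

Stage 1: -32.4 dBFS is 10 dB over -42.4 dBFS; at 5:1 that becomes 2 dB over, giving -40.4 dBFS.
Stage 2: -40.4 dBFS is at or below the -17.7 dBFS threshold — no compression; output -40.4 dBFS.
Stage 3: -40.4 dBFS ≤ -26.7 dBFS, so stage 3 doesn't engage; output -40.4 dBFS.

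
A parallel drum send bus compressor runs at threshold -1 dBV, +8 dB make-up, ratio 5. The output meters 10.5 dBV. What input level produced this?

Stripping the +8 dB make-up gives 2.5 dBV at the gain stage.
That's 3.5 dB above the -1 dBV threshold.
Undo the ratio: input overshoot = 3.5 × 5 = 17.5 dB, giving input = 16.5 dBV.

16.5 dBV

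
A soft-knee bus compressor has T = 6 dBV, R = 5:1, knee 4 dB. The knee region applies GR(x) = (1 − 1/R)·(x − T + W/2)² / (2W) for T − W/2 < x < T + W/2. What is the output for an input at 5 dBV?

4.9 dBV

x − T + W/2 = 5 − 6 + 2 = 1.
GR = (1 − 1/5) × 1² / 8 = 0.8 × 1 / 8 = 0.1 dB.
Output = 5 − 0.1 = 4.9 dBV.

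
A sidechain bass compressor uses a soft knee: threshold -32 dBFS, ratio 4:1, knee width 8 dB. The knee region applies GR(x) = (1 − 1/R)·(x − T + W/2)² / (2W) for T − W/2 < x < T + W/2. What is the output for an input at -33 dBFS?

-33.421875 dBFS

x − T + W/2 = -33 − (-32) + 4 = 3.
GR = (1 − 1/4) × 3² / 16 = 0.75 × 9 / 16 = 0.421875 dB.
Output = -33 − 0.421875 = -33.421875 dBFS.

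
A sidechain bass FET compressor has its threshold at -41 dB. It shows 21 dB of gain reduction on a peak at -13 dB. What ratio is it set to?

Input overshoot = -13 − (-41) = 28 dB.
Output overshoot = 28 − 21 = 7 dB.
Ratio = input overshoot / output overshoot = 28 / 7 = 4.

4:1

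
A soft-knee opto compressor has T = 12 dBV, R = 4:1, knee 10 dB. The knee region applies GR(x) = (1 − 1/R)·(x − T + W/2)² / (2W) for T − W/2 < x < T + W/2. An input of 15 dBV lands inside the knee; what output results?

12.6 dBV

x − T + W/2 = 15 − 12 + 5 = 8.
GR = (1 − 1/4) × 8² / 20 = 0.75 × 64 / 20 = 2.4 dB.
Output = 15 − 2.4 = 12.6 dBV.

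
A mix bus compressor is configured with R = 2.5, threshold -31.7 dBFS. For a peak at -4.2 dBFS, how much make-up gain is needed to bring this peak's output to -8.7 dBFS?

The peak compresses to -31.7 + 27.5/2.5 = -20.7 dBFS.
To reach -8.7 dBFS requires -8.7 − (-20.7) = 12 dB of make-up.

12 dB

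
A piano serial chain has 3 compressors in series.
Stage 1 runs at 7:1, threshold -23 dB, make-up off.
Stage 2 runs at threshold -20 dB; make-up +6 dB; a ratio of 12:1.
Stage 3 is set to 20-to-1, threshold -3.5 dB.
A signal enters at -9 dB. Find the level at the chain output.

Stage 1: overshoot 14 dB → 14/7 = 2 dB → -21 dB.
Stage 2: -21 dB is at or below the -20 dB threshold — no compression; make-up brings it to -15 dB.
Stage 3: below threshold (-15 ≤ -3.5); passes unchanged; output -15 dB.

-15 dB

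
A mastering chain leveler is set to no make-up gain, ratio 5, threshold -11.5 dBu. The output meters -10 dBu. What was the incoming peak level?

Post-compression overshoot = -10 − (-11.5) = 1.5 dB.
Before 5:1 compression the overshoot was 1.5 × 5 = 7.5 dB, so input = -11.5 + 7.5 = -4 dBu.

-4 dBu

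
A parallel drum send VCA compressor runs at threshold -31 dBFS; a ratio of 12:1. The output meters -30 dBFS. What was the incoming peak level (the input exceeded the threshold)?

Post-compression overshoot = -30 − (-31) = 1 dB.
Before 12:1 compression the overshoot was 1 × 12 = 12 dB, so input = -31 + 12 = -19 dBFS.

-19 dBFS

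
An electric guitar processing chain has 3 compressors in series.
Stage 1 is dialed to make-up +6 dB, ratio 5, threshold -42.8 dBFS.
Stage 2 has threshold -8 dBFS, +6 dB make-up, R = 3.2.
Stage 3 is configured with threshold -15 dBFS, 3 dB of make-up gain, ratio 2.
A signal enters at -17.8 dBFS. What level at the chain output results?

Stage 1: 25 dB above -42.8 dBFS, reduced 5:1 to 5 dB above → -37.8 dBFS; +6 dB make-up → -31.8 dBFS.
Stage 2: -31.8 dBFS ≤ -8 dBFS, so stage 2 doesn't engage; make-up brings it to -25.8 dBFS.
Stage 3: below threshold (-25.8 ≤ -15); passes unchanged; make-up brings it to -22.8 dBFS.

-22.8 dBFS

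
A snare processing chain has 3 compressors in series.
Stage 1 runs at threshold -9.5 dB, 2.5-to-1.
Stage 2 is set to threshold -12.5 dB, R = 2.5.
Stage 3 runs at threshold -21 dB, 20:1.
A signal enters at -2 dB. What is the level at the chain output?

-20.455 dB

Stage 1: 7.5 dB above -9.5 dB, reduced 2.5:1 to 3 dB above → -6.5 dB.
Stage 2: -6.5 dB is 6 dB over -12.5 dB; at 2.5:1 that becomes 2.4 dB over, giving -10.1 dB.
Stage 3: 10.9 dB above -21 dB, reduced 20:1 to 0.545 dB above → -20.455 dB.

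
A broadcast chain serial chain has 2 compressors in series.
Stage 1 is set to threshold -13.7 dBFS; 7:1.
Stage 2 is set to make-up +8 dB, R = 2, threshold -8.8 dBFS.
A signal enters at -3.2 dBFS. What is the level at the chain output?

-4.2 dBFS

Stage 1: 10.5 dB above -13.7 dBFS, reduced 7:1 to 1.5 dB above → -12.2 dBFS.
Stage 2: -12.2 dBFS ≤ -8.8 dBFS, so stage 2 doesn't engage; make-up brings it to -4.2 dBFS.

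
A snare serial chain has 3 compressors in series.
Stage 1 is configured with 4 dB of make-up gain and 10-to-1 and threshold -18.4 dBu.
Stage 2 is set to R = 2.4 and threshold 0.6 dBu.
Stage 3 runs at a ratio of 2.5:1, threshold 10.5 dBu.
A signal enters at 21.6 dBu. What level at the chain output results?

-10.4 dBu

Stage 1: overshoot 40 dB → 40/10 = 4 dB → -14.4 dBu; +4 dB make-up → -10.4 dBu.
Stage 2: -10.4 dBu is at or below the 0.6 dBu threshold — no compression; output -10.4 dBu.
Stage 3: -10.4 dBu ≤ 10.5 dBu, so stage 3 doesn't engage; output -10.4 dBu.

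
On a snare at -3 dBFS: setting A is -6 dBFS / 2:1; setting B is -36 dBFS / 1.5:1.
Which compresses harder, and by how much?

B, by 9.5 dB

A: overshoot 3 dB → output overshoot 1.5 dB → GR 1.5 dB.
B: overshoot 33 dB → output overshoot 22 dB → GR 11 dB.
B reduces 9.5 dB more.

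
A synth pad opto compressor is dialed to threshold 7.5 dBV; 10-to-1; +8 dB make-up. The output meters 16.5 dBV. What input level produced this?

17.5 dBV

Before make-up, the level was 16.5 − 8 = 8.5 dBV.
Post-compression overshoot = 8.5 − 7.5 = 1 dB.
Undo the ratio: input overshoot = 1 × 10 = 10 dB, giving input = 17.5 dBV.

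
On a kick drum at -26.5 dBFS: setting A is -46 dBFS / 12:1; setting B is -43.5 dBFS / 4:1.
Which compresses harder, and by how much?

A, by 5.125 dB

A: overshoot 19.5 dB → output overshoot 1.625 dB → GR 17.875 dB.
B: overshoot 17 dB → output overshoot 4.25 dB → GR 12.75 dB.
A reduces 5.125 dB more.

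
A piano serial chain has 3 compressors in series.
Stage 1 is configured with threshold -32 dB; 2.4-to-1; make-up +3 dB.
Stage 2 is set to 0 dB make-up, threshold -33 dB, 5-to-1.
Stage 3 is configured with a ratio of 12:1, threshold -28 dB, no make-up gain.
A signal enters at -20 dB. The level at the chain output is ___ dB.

-31.2 dB

Stage 1: 12 dB above -32 dB, reduced 2.4:1 to 5 dB above → -27 dB; +3 dB make-up → -24 dB.
Stage 2: -24 dB is 9 dB over -33 dB; at 5:1 that becomes 1.8 dB over, giving -31.2 dB.
Stage 3: -31.2 dB is at or below the -28 dB threshold — no compression; output -31.2 dB.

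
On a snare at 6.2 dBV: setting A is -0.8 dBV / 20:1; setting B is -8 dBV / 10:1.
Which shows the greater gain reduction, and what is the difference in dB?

B, by 6.13 dB

A: overshoot 7 dB → output overshoot 0.35 dB → GR 6.65 dB.
B: overshoot 14.2 dB → output overshoot 1.42 dB → GR 12.78 dB.
B reduces 6.13 dB more.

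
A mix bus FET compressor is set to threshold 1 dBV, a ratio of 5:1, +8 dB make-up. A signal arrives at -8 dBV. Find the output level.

-8 dBV is 9 dB below the 1 dBV threshold, so no gain reduction is applied.
Make-up gain adds 8 dB: -8 + 8 = 0 dBV.

0 dBV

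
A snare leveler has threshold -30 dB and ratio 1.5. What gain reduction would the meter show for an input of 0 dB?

10 dB

The signal is 30 dB above threshold.
At 1.5:1, output sits 30/1.5 = 20 dB above threshold.
GR = overshoot in − overshoot out = 30 − 20 = 10 dB.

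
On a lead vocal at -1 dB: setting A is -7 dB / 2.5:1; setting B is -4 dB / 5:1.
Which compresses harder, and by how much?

A: 6 dB over, compressed to 2.4 dB over, so 3.6 dB of GR.
B: 3 dB over, compressed to 0.6 dB over, so 2.4 dB of GR.
Difference: 1.2 dB in favour of A.

A, by 1.2 dB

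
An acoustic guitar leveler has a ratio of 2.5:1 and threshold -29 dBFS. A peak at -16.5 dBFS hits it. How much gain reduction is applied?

The signal is 12.5 dB above threshold.
At 2.5:1, output sits 12.5/2.5 = 5 dB above threshold.
GR = overshoot in − overshoot out = 12.5 − 5 = 7.5 dB.

7.5 dB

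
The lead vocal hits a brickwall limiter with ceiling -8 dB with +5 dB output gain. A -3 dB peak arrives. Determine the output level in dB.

The limiter clamps the peak to its -8 dB ceiling.
Output gain then adds 5 dB: -8 + 5 = -3 dB.

-3 dB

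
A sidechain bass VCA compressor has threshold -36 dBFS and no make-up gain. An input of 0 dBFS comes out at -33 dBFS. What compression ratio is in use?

12:1

Input overshoot = 0 − (-36) = 36 dB; output overshoot = -33 − (-36) = 3 dB.
Ratio = 36 / 3 = 12.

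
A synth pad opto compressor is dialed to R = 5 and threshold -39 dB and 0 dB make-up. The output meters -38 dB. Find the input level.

That's 1 dB above the -39 dB threshold.
Undo the ratio: input overshoot = 1 × 5 = 5 dB, giving input = -34 dB.

-34 dB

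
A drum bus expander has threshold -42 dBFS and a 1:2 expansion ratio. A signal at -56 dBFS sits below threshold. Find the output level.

Undershoot = (-42) − (-56) = 14 dB.
At 1:2, that expands to 28 dB under threshold.
Output = -42 − 28 = -70 dBFS.

-70 dBFS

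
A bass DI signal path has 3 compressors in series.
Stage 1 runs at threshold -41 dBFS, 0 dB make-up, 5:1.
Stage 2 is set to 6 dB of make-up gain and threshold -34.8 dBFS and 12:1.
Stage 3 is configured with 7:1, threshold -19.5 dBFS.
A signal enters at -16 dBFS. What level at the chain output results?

Stage 1: overshoot 25 dB → 25/5 = 5 dB → -36 dBFS.
Stage 2: -36 dBFS ≤ -34.8 dBFS, so stage 2 doesn't engage; make-up brings it to -30 dBFS.
Stage 3: -30 dBFS is at or below the -19.5 dBFS threshold — no compression; output -30 dBFS.

-30 dBFS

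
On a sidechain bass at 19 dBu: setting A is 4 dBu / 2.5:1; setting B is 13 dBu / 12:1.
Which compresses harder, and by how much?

A, by 3.5 dB

A: GR = 15 − 15/2.5 = 9 dB.
B: GR = 6 − 6/12 = 5.5 dB.
Difference: 3.5 dB in favour of A.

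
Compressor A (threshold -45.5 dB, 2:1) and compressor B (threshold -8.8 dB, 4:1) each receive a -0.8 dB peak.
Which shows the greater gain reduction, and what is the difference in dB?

A: GR = 44.7 − 44.7/2 = 22.35 dB.
B: GR = 8 − 8/4 = 6 dB.
A reduces 16.35 dB more.

A, by 16.35 dB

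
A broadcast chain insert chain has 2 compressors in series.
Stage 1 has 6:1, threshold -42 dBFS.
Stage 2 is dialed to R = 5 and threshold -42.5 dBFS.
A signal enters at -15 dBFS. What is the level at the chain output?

Stage 1: -15 dBFS is 27 dB over -42 dBFS; at 6:1 that becomes 4.5 dB over, giving -37.5 dBFS.
Stage 2: 5 dB above -42.5 dBFS, reduced 5:1 to 1 dB above → -41.5 dBFS.

-41.5 dBFS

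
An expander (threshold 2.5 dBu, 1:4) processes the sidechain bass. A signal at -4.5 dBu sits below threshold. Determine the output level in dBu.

-25.5 dBu

Below threshold, a 1:4 expander applies gain = (4−1)×(T − x) of attenuation.
(4−1) × 7 = 21 dB, so output = -4.5 − 21 = -25.5 dBu.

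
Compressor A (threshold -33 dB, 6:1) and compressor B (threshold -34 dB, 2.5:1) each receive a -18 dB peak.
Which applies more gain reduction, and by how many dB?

A: GR = 15 − 15/6 = 12.5 dB.
B: GR = 16 − 16/2.5 = 9.6 dB.
A applies 2.9 dB more gain reduction.

A, by 2.9 dB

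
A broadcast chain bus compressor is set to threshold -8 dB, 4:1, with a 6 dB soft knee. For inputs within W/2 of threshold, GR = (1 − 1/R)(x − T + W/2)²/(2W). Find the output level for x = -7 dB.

x − T + W/2 = -7 − (-8) + 3 = 4.
GR = (1 − 1/4) × 4² / 12 = 0.75 × 16 / 12 = 1 dB.
Output = -7 − 1 = -8 dB.

-8 dB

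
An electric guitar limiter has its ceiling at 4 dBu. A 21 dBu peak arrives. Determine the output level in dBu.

At ∞:1, everything above 4 dBu is held at the ceiling.

4 dBu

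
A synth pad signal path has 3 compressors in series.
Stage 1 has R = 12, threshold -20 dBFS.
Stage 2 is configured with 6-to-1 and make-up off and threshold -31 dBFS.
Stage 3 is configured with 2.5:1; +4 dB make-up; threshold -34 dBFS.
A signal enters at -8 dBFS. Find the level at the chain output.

Stage 1: 12 dB above -20 dBFS, reduced 12:1 to 1 dB above → -19 dBFS.
Stage 2: 12 dB above -31 dBFS, reduced 6:1 to 2 dB above → -29 dBFS.
Stage 3: overshoot 5 dB → 5/2.5 = 2 dB → -32 dBFS; +4 dB make-up → -28 dBFS.

-28 dBFS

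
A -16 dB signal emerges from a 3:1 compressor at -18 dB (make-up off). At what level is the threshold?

-19 dB

Input is 3 dB above T (since output overshoot × R = input overshoot: (-18 − T)·3 = -16 − T gives T = -19 dB).
Check: -19 + (-16 − (-19))/3 = -19 + 1 = -18 dB. ✓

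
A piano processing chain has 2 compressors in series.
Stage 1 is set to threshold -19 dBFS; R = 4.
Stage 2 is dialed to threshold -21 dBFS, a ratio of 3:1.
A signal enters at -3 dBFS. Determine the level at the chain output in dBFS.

-19 dBFS

Stage 1: -3 dBFS is 16 dB over -19 dBFS; at 4:1 that becomes 4 dB over, giving -15 dBFS.
Stage 2: overshoot 6 dB → 6/3 = 2 dB → -19 dBFS.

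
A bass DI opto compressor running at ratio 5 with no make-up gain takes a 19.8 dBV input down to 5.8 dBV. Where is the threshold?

2.3 dBV

Gain reduction = 19.8 − 5.8 = 14 dB; output overshoot = GR / (R − 1) = 14 / 4 = 3.5 dB.
Threshold = output − output overshoot = 5.8 − 3.5 = 2.3 dBV.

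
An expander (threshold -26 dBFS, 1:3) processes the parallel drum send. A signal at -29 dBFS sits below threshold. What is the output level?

-35 dBFS

Below threshold, a 1:3 expander applies gain = (3−1)×(T − x) of attenuation.
(3−1) × 3 = 6 dB, so output = -29 − 6 = -35 dBFS.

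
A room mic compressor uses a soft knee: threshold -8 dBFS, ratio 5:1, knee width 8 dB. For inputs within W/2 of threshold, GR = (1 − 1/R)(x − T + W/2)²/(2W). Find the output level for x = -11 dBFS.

-11.05 dBFS

x − T + W/2 = -11 − (-8) + 4 = 1.
GR = (1 − 1/5) × 1² / 16 = 0.8 × 1 / 16 = 0.05 dB.
Output = -11 − 0.05 = -11.05 dBFS.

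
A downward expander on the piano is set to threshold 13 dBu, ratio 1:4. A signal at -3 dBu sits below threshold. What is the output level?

-51 dBu

Undershoot = 13 − (-3) = 16 dB.
At 1:4, that expands to 64 dB under threshold.
Output = 13 − 64 = -51 dBu.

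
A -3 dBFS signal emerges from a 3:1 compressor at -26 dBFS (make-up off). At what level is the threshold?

Let T be the threshold. Output overshoot = (input overshoot)/R, so -26 − T = (-3 − T)/3.
3·(-26 − T) = -3 − T → 2·T = -78 − (-3) = -75.
T = -75/2 = -37.5 dBFS.

-37.5 dBFS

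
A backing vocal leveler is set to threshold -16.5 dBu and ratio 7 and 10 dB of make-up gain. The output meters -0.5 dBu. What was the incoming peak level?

25.5 dBu

Before make-up, the level was -0.5 − 10 = -10.5 dBu.
The compressed level sits -10.5 − (-16.5) = 6 dB over threshold.
Before 7:1 compression the overshoot was 6 × 7 = 42 dB, so input = -16.5 + 42 = 25.5 dBu.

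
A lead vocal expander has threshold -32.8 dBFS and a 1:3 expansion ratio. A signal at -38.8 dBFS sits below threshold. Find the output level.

Below threshold, a 1:3 expander applies gain = (3−1)×(T − x) of attenuation.
(3−1) × 6 = 12 dB, so output = -38.8 − 12 = -50.8 dBFS.

-50.8 dBFS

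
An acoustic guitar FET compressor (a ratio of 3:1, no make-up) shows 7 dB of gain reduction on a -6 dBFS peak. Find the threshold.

-16.5 dBFS

Gain reduction = -6 − (-13) = 7 dB; output overshoot = GR / (R − 1) = 7 / 2 = 3.5 dB.
Threshold = output − output overshoot = -13 − 3.5 = -16.5 dBFS.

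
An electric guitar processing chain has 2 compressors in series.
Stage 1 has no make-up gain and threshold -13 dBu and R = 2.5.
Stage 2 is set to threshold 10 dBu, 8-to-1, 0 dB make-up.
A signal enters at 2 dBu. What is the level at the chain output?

-7 dBu

Stage 1: overshoot 15 dB → 15/2.5 = 6 dB → -7 dBu.
Stage 2: -7 dBu is at or below the 10 dBu threshold — no compression; output -7 dBu.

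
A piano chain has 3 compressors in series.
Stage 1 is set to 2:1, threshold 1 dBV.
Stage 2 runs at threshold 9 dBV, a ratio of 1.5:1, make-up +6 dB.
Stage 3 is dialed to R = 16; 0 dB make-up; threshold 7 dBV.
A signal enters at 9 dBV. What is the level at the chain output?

7.25 dBV

Stage 1: overshoot 8 dB → 8/2 = 4 dB → 5 dBV.
Stage 2: below threshold (5 ≤ 9); passes unchanged; make-up brings it to 11 dBV.
Stage 3: overshoot 4 dB → 4/16 = 0.25 dB → 7.25 dBV.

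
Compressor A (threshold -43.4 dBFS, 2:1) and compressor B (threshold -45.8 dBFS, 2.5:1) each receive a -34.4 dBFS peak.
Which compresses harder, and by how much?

B, by 2.34 dB

A: overshoot 9 dB → output overshoot 4.5 dB → GR 4.5 dB.
B: overshoot 11.4 dB → output overshoot 4.56 dB → GR 6.84 dB.
B reduces 2.34 dB more.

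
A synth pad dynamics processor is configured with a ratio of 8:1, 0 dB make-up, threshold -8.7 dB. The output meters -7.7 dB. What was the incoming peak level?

The compressed level sits -7.7 − (-8.7) = 1 dB over threshold.
Input overshoot = R × output overshoot = 8 dB → input = -8.7 + 8 = -0.7 dB.

-0.7 dB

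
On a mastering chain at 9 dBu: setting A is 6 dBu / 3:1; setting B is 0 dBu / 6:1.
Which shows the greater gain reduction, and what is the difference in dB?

A: overshoot 3 dB → output overshoot 1 dB → GR 2 dB.
B: overshoot 9 dB → output overshoot 1.5 dB → GR 7.5 dB.
B applies 5.5 dB more gain reduction.

B, by 5.5 dB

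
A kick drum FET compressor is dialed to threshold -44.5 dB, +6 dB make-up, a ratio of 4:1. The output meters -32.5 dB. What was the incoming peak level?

Stripping the +6 dB make-up gives -38.5 dB at the gain stage.
The compressed level sits -38.5 − (-44.5) = 6 dB over threshold.
Input overshoot = R × output overshoot = 24 dB → input = -44.5 + 24 = -20.5 dB.

-20.5 dB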